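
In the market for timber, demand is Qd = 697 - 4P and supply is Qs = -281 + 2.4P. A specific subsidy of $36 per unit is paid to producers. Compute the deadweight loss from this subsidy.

Deadweight loss = $972

Pre-subsidy: 697 - 4P = -281 + 2.4P gives P* = 152.8125, Q* = 85.75.
With the subsidy, sellers receive Ps = Pb + 36 for each unit, where Pb is the price buyers pay.
Supply in terms of Pb becomes Qs = -281 + 2.4(Pb + 36) = -194.6 + 2.4Pb. Setting this equal to demand: 697 - 4Pb = -194.6 + 2.4Pb, so Pb = 139.3125.
Sellers receive Ps = 139.3125 + 36 = 175.3125; Q' = 697 − 4·139.3125 = 139.75.
The subsidy expands output by 139.75 − 85.75 = 54 past the efficient level; on those units the gap between marginal cost and willingness to pay runs from 0 up to 36.
DWL = ½ × 36 × 54 = 972.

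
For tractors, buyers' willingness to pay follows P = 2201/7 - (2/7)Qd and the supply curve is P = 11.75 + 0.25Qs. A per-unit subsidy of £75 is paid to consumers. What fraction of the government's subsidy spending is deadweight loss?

Pre-subsidy: 2201/7 - (2/7)Q = 11.75 + 0.25Q gives Q* = 565 and P* = 153.
With the rebate, buyers effectively pay Pb = Ps − 75, where Ps is the price sellers receive.
On the curves, Pb = 2201/7 - (2/7)Q and Ps = 11.75 + 0.25Q; the wedge Ps − Pb = 75 gives 11.75 + 0.25Q − (2201/7 - (2/7)Q) = 75, so Q' = 705.
Then Pb = 2201/7 − (2/7)·705 = 113 and Ps = 11.75 + 0.25·705 = 188.
ΔCS = ½(565 + 705)(153 − 113) = 25400; ΔPS = ½(565 + 705)(188 − 153) = 22225.
Government spending = 75 × 705 = 52875.
DWL = ½ × 75 × (705 − 565) = 5250; fraction = 5250 / 52875 = 14/141.

DWL / government spending = 14/141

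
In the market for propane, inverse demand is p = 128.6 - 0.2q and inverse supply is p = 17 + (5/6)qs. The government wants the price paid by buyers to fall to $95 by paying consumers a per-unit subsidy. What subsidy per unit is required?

Required subsidy s = $62 per unit

At a buyer price of 95, quantity demanded is 643 − 5·95 = 168.
Sellers supply 168 only when they receive ps = 17 + (5/6)·168 = 157.
s = ps − pb = 157 − 95 = 62.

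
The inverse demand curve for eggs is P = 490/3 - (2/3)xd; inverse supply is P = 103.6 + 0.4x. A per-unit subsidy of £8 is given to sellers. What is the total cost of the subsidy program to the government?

Government cost = £508

Pre-subsidy: 490/3 - (2/3)x = 103.6 + 0.4x gives x* = 56 and P* = 126.
With the subsidy, sellers receive Ps = Pb + 8 for each unit, where Pb is the price buyers pay.
On the curves, Pb = 490/3 - (2/3)x and Ps = 103.6 + 0.4x; the wedge Ps − Pb = 8 gives 103.6 + 0.4x − (490/3 - (2/3)x) = 8, so x' = 63.5.
Then Pb = 490/3 − (2/3)·63.5 = 121 and Ps = 103.6 + 0.4·63.5 = 129.
Government outlay = subsidy × quantity = 8 × 63.5 = 508.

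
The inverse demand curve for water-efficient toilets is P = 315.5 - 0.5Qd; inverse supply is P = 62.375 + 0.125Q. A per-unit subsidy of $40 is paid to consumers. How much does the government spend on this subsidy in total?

Pre-subsidy: 315.5 - 0.5Q = 62.375 + 0.125Q gives Q* = 405 and P* = 113.
With the rebate, buyers effectively pay Pb = Ps − 40, where Ps is the price sellers receive.
On the curves, Pb = 315.5 - 0.5Q and Ps = 62.375 + 0.125Q; the wedge Ps − Pb = 40 gives 62.375 + 0.125Q − (315.5 - 0.5Q) = 40, so Q' = 469.
Then Pb = 315.5 − 0.5·469 = 81 and Ps = 62.375 + 0.125·469 = 121.
Government outlay = subsidy × quantity = 40 × 469 = 18760.

Government cost = $18760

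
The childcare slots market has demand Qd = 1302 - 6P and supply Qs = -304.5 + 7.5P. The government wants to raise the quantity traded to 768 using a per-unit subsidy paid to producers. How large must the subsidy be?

At Q = 768, invert demand for the buyer price: Pb = (1302 − 768)/6 = 89; invert supply for the seller price: Ps = (768 − (-304.5))/7.5 = 143.
The subsidy must fill the gap: s = Ps − Pb = 143 − 89 = 54.

Required subsidy s = 54 per unit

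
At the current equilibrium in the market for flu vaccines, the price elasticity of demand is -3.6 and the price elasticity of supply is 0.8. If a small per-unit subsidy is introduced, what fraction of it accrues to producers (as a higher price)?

Producer share = 9/11

For a small subsidy around the equilibrium, the benefit split depends on the relative slopes, which at a point are proportional to the elasticities.
Buyer share = εs/(εs + |εd|) = 0.8/(0.8 + 3.6) = 2/11; seller share = |εd|/(εs + |εd|) = 9/11.
So producers capture 9/11 of the subsidy.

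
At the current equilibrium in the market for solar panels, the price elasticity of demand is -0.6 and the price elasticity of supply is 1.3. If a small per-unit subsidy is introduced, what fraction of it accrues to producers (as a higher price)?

For a small subsidy around the equilibrium, the benefit split depends on the relative slopes, which at a point are proportional to the elasticities.
Buyer share = εs/(εs + |εd|) = 1.3/(1.3 + 0.6) = 13/19; seller share = |εd|/(εs + |εd|) = 6/19.
So producers capture 6/19 of the subsidy.

Producer share = 6/19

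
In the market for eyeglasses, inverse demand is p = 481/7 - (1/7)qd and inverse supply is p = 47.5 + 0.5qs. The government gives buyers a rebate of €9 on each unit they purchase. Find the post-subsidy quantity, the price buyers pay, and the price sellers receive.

q' = 47; buyers pay €62; sellers receive €71

Pre-subsidy: 481/7 - (1/7)q = 47.5 + 0.5q gives q* = 33 and p* = 64.
With the rebate, buyers effectively pay pb = ps − 9, where ps is the price sellers receive.
On the curves, pb = 481/7 - (1/7)q and ps = 47.5 + 0.5q; the wedge ps − pb = 9 gives 47.5 + 0.5q − (481/7 - (1/7)q) = 9, so q' = 47.
Then pb = 481/7 − (1/7)·47 = 62 and ps = 47.5 + 0.5·47 = 71.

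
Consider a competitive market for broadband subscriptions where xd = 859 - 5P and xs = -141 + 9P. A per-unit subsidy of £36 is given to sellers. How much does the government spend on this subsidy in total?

Pre-subsidy: 859 - 5P = -141 + 9P gives P* = 500/7, x* = 3513/7.
With the subsidy, sellers receive Ps = Pb + 36 for each unit, where Pb is the price buyers pay.
Supply in terms of Pb becomes xs = -141 + 9(Pb + 36) = 183 + 9Pb. Setting this equal to demand: 859 - 5Pb = 183 + 9Pb, so Pb = 338/7.
Sellers receive Ps = 338/7 + 36 = 590/7; x' = 859 − 5·(338/7) = 4323/7.
Government outlay = subsidy × quantity = 36 × 4323/7 = 155628/7.

Government cost = 155628/7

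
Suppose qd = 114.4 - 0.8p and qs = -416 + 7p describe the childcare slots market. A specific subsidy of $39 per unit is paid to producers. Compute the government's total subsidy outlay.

Pre-subsidy: 114.4 - 0.8p = -416 + 7p gives p* = 68, q* = 60.
With the subsidy, sellers receive ps = pb + 39 for each unit, where pb is the price buyers pay.
Supply in terms of pb becomes qs = -416 + 7(pb + 39) = -143 + 7pb. Setting this equal to demand: 114.4 - 0.8pb = -143 + 7pb, so pb = 33.
Sellers receive ps = 33 + 39 = 72; q' = 114.4 − 0.8·33 = 88.
Government outlay = subsidy × quantity = 39 × 88 = 3432.

Government cost = $3432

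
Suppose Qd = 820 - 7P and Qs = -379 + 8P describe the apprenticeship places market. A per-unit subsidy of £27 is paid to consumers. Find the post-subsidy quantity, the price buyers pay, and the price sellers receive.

Pre-subsidy: 820 - 7P = -379 + 8P gives P* = 1199/15, Q* = 3907/15.
With the rebate, buyers effectively pay Pb = Ps − 27, where Ps is the price sellers receive.
Demand in terms of Ps becomes Qd = 820 − 7(Ps − 27) = 1009 - 7Ps. Setting this equal to supply: 1009 - 7Ps = -379 + 8Ps, so Ps = 1388/15.
Buyers pay Pb = 1388/15 − 27 = 983/15; Q' = -379 + 8·(1388/15) = 5419/15.

Q' = 5419/15; buyers pay 983/15; sellers receive 1388/15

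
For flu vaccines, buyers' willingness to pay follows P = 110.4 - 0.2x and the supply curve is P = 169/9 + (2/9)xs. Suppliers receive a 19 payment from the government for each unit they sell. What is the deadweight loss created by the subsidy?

Deadweight loss = 427.5

Pre-subsidy: 110.4 - 0.2x = 169/9 + (2/9)x gives x* = 217 and P* = 67.
With the subsidy, sellers receive Ps = Pb + 19 for each unit, where Pb is the price buyers pay.
On the curves, Pb = 110.4 - 0.2x and Ps = 169/9 + (2/9)x; the wedge Ps − Pb = 19 gives 169/9 + (2/9)x − (110.4 - 0.2x) = 19, so x' = 262.
Then Pb = 110.4 − 0.2·262 = 58 and Ps = 169/9 + (2/9)·262 = 77.
The subsidy expands output by 262 − 217 = 45 past the efficient level; on those units the gap between marginal cost and willingness to pay runs from 0 up to 19.
DWL = ½ × 19 × 45 = 427.5.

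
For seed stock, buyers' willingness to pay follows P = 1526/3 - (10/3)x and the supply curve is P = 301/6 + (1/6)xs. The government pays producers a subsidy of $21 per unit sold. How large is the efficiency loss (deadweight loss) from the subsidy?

Deadweight loss = $63

Pre-subsidy: 1526/3 - (10/3)x = 301/6 + (1/6)x gives x* = 131 and P* = 72.
With the subsidy, sellers receive Ps = Pb + 21 for each unit, where Pb is the price buyers pay.
On the curves, Pb = 1526/3 - (10/3)x and Ps = 301/6 + (1/6)x; the wedge Ps − Pb = 21 gives 301/6 + (1/6)x − (1526/3 - (10/3)x) = 21, so x' = 137.
Then Pb = 1526/3 − (10/3)·137 = 52 and Ps = 301/6 + (1/6)·137 = 73.
The subsidy expands output by 137 − 131 = 6 past the efficient level; on those units the gap between marginal cost and willingness to pay runs from 0 up to 21.
DWL = ½ × 21 × 6 = 63.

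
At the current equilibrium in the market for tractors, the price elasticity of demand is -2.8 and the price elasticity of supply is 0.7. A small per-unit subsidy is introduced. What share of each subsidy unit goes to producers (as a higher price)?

Producer share = 0.8

For a small subsidy around the equilibrium, the benefit split depends on the relative slopes, which at a point are proportional to the elasticities.
Buyer share = εs/(εs + |εd|) = 0.7/(0.7 + 2.8) = 0.2; seller share = |εd|/(εs + |εd|) = 0.8.
So producers capture 0.8 of the subsidy.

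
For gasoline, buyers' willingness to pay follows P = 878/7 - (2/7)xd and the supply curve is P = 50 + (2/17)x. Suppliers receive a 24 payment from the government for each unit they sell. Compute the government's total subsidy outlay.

Government cost = 5916

Pre-subsidy: 878/7 - (2/7)x = 50 + (2/17)x gives x* = 187 and P* = 72.
With the subsidy, sellers receive Ps = Pb + 24 for each unit, where Pb is the price buyers pay.
On the curves, Pb = 878/7 - (2/7)x and Ps = 50 + (2/17)x; the wedge Ps − Pb = 24 gives 50 + (2/17)x − (878/7 - (2/7)x) = 24, so x' = 246.5.
Then Pb = 878/7 − (2/7)·246.5 = 55 and Ps = 50 + (2/17)·246.5 = 79.
Government outlay = subsidy × quantity = 24 × 246.5 = 5916.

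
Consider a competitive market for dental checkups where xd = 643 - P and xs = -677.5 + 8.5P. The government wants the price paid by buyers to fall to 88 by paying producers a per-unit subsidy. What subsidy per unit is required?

At a buyer price of 88, quantity demanded is 643 − 1·88 = 555.
Sellers supply 555 only when they receive Ps with -677.5 + 8.5·Ps = 555, i.e. Ps = 145.
s = Ps − Pb = 145 − 88 = 57.

Required subsidy s = 57 per unit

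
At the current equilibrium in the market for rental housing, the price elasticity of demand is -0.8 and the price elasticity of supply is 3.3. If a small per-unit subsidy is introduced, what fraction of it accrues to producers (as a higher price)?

For a small subsidy around the equilibrium, the benefit split depends on the relative slopes, which at a point are proportional to the elasticities.
Buyer share = εs/(εs + |εd|) = 3.3/(3.3 + 0.8) = 33/41; seller share = |εd|/(εs + |εd|) = 8/41.
So producers capture 8/41 of the subsidy.

Producer share = 8/41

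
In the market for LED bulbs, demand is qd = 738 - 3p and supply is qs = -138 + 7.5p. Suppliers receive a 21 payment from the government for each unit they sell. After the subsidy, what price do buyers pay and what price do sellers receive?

Buyers pay 479/7; sellers receive 626/7

Pre-subsidy: 738 - 3p = -138 + 7.5p gives p* = 584/7, q* = 3414/7.
With the subsidy, sellers receive ps = pb + 21 for each unit, where pb is the price buyers pay.
Supply in terms of pb becomes qs = -138 + 7.5(pb + 21) = 19.5 + 7.5pb. Setting this equal to demand: 738 - 3pb = 19.5 + 7.5pb, so pb = 479/7.
Sellers receive ps = 479/7 + 21 = 626/7; q' = 738 − 3·(479/7) = 3729/7.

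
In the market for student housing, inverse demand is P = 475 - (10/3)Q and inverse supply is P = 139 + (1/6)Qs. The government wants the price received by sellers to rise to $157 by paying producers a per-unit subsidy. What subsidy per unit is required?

Required subsidy s = $42 per unit

At a seller price of 157, quantity supplied is -834 + 6·157 = 108.
Buyers absorb 108 only when they pay Pb = 475 − (10/3)·108 = 115.
s = Ps − Pb = 157 − 115 = 42.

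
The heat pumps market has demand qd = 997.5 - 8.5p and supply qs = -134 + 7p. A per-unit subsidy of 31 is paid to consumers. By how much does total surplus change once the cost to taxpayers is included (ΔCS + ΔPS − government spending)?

Pre-subsidy: 997.5 - 8.5p = -134 + 7p gives p* = 73, q* = 377.
With the rebate, buyers effectively pay pb = ps − 31, where ps is the price sellers receive.
Demand in terms of ps becomes qd = 997.5 − 8.5(ps − 31) = 1261 - 8.5ps. Setting this equal to supply: 1261 - 8.5ps = -134 + 7ps, so ps = 90.
Buyers pay pb = 90 − 31 = 59; q' = -134 + 7·90 = 496.
ΔCS = ½(377 + 496)(73 − 59) = 6111; ΔPS = ½(377 + 496)(90 − 73) = 7420.5.
Government spending = 31 × 496 = 15376.
Net change = 6111 + 7420.5 − 15376 = -1844.5. The loss equals the DWL triangle ½·31·119.

Net change in total surplus = -1844.5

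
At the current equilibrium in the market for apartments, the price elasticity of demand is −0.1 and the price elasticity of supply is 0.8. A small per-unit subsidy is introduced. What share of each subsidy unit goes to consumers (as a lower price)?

Consumer share = 8/9

For a small subsidy around the equilibrium, the benefit split depends on the relative slopes, which at a point are proportional to the elasticities.
Buyer share = εs/(εs + |εd|) = 0.8/(0.8 + 0.1) = 8/9; seller share = |εd|/(εs + |εd|) = 1/9.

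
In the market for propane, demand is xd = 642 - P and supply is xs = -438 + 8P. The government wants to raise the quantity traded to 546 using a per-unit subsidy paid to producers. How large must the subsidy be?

Required subsidy s = 27 per unit

At x = 546, invert demand for the buyer price: Pb = (642 − 546)/1 = 96; invert supply for the seller price: Ps = (546 − (-438))/8 = 123.
The subsidy must fill the gap: s = Ps − Pb = 123 − 96 = 27.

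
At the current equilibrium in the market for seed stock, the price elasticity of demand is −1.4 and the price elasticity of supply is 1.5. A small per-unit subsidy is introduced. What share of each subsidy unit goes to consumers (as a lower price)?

Consumer share = 15/29

For a small subsidy around the equilibrium, the benefit split depends on the relative slopes, which at a point are proportional to the elasticities.
Buyer share = εs/(εs + |εd|) = 1.5/(1.5 + 1.4) = 15/29; seller share = |εd|/(εs + |εd|) = 14/29.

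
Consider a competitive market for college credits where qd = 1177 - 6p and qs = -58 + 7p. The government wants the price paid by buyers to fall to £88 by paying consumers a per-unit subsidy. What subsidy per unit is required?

Required subsidy s = £13 per unit

At a buyer price of 88, quantity demanded is 1177 − 6·88 = 649.
Sellers supply 649 only when they receive ps with -58 + 7·ps = 649, i.e. ps = 101.
s = ps − pb = 101 − 88 = 13.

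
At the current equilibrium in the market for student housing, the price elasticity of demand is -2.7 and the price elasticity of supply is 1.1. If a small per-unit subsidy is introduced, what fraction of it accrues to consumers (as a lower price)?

For a small subsidy around the equilibrium, the benefit split depends on the relative slopes, which at a point are proportional to the elasticities.
Buyer share = εs/(εs + |εd|) = 1.1/(1.1 + 2.7) = 11/38; seller share = |εd|/(εs + |εd|) = 27/38.

Consumer share = 11/38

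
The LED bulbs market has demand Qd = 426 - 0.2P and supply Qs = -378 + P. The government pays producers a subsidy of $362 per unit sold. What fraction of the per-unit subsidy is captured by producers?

Producer share = 1/6

Pre-subsidy: 426 - 0.2P = -378 + P gives P* = 670, Q* = 292.
With the subsidy, sellers receive Ps = Pb + 362 for each unit, where Pb is the price buyers pay.
Supply in terms of Pb becomes Qs = -378 + 1(Pb + 362) = -16 + Pb. Setting this equal to demand: 426 - 0.2Pb = -16 + Pb, so Pb = 1105/3.
Sellers receive Ps = 1105/3 + 362 = 2191/3; Q' = 426 − 0.2·(1105/3) = 1057/3.
Buyers' price falls by P* − Pb = 670 − 1105/3 = 905/3; sellers' price rises by Ps − P* = 2191/3 − 670 = 181/3.
So producers capture (181/3)/362 = 1/6 of each unit of subsidy.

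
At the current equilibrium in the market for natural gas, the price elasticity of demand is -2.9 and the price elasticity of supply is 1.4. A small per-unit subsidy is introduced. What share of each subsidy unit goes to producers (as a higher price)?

Producer share = 29/43

For a small subsidy around the equilibrium, the benefit split depends on the relative slopes, which at a point are proportional to the elasticities.
Buyer share = εs/(εs + |εd|) = 1.4/(1.4 + 2.9) = 14/43; seller share = |εd|/(εs + |εd|) = 29/43.
So producers capture 29/43 of the subsidy.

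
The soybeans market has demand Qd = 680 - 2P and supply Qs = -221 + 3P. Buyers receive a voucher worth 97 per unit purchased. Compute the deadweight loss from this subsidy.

Deadweight loss = 5645.4

Pre-subsidy: 680 - 2P = -221 + 3P gives P* = 180.2, Q* = 319.6.
With the rebate, buyers effectively pay Pb = Ps − 97, where Ps is the price sellers receive.
Demand in terms of Ps becomes Qd = 680 − 2(Ps − 97) = 874 - 2Ps. Setting this equal to supply: 874 - 2Ps = -221 + 3Ps, so Ps = 219.
Buyers pay Pb = 219 − 97 = 122; Q' = -221 + 3·219 = 436.
The subsidy expands output by 436 − 319.6 = 116.4 past the efficient level; on those units the gap between marginal cost and willingness to pay runs from 0 up to 97.
DWL = ½ × 97 × 116.4 = 5645.4.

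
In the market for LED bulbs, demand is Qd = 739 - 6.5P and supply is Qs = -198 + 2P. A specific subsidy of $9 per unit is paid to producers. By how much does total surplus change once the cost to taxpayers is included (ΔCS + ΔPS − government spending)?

Net change in total surplus = -1053/17

Pre-subsidy: 739 - 6.5P = -198 + 2P gives P* = 1874/17, Q* = 382/17.
With the subsidy, sellers receive Ps = Pb + 9 for each unit, where Pb is the price buyers pay.
Supply in terms of Pb becomes Qs = -198 + 2(Pb + 9) = -180 + 2Pb. Setting this equal to demand: 739 - 6.5Pb = -180 + 2Pb, so Pb = 1838/17.
Sellers receive Ps = 1838/17 + 9 = 1991/17; Q' = 739 − 6.5·(1838/17) = 616/17.
ΔCS = ½(382/17 + 616/17)(1874/17 − 1838/17) = 17964/289; ΔPS = ½(382/17 + 616/17)(1991/17 − 1874/17) = 58383/289.
Government spending = 9 × 616/17 = 5544/17.
Net change = 17964/289 + 58383/289 − 5544/17 = -1053/17. The loss equals the DWL triangle ½·9·234/17.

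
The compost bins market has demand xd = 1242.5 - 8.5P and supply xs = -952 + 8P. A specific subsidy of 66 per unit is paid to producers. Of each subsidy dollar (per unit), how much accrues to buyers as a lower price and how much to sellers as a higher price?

Pre-subsidy: 1242.5 - 8.5P = -952 + 8P gives P* = 133, x* = 112.
With the subsidy, sellers receive Ps = Pb + 66 for each unit, where Pb is the price buyers pay.
Supply in terms of Pb becomes xs = -952 + 8(Pb + 66) = -424 + 8Pb. Setting this equal to demand: 1242.5 - 8.5Pb = -424 + 8Pb, so Pb = 101.
Sellers receive Ps = 101 + 66 = 167; x' = 1242.5 − 8.5·101 = 384.
Buyers' price falls by P* − Pb = 133 − 101 = 32; sellers' price rises by Ps − P* = 167 − 133 = 34.

Buyers gain 32 per unit; sellers gain 34 per unit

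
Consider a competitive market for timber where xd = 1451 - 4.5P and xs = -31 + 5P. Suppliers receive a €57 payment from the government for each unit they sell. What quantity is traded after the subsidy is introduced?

x' = 884

Pre-subsidy: 1451 - 4.5P = -31 + 5P gives P* = 156, x* = 749.
With the subsidy, sellers receive Ps = Pb + 57 for each unit, where Pb is the price buyers pay.
Supply in terms of Pb becomes xs = -31 + 5(Pb + 57) = 254 + 5Pb. Setting this equal to demand: 1451 - 4.5Pb = 254 + 5Pb, so Pb = 126.
Sellers receive Ps = 126 + 57 = 183; x' = 1451 − 4.5·126 = 884.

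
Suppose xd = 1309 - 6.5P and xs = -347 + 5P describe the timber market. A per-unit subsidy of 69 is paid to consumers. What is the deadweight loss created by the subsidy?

Pre-subsidy: 1309 - 6.5P = -347 + 5P gives P* = 144, x* = 373.
With the rebate, buyers effectively pay Pb = Ps − 69, where Ps is the price sellers receive.
Demand in terms of Ps becomes xd = 1309 − 6.5(Ps − 69) = 1757.5 - 6.5Ps. Setting this equal to supply: 1757.5 - 6.5Ps = -347 + 5Ps, so Ps = 183.
Buyers pay Pb = 183 − 69 = 114; x' = -347 + 5·183 = 568.
The subsidy expands output by 568 − 373 = 195 past the efficient level; on those units the gap between marginal cost and willingness to pay runs from 0 up to 69.
DWL = ½ × 69 × 195 = 6727.5.

Deadweight loss = 6727.5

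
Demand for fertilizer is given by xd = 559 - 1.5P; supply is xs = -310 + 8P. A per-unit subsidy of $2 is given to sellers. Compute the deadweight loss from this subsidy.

Deadweight loss = 48/19

Pre-subsidy: 559 - 1.5P = -310 + 8P gives P* = 1738/19, x* = 8014/19.
With the subsidy, sellers receive Ps = Pb + 2 for each unit, where Pb is the price buyers pay.
Supply in terms of Pb becomes xs = -310 + 8(Pb + 2) = -294 + 8Pb. Setting this equal to demand: 559 - 1.5Pb = -294 + 8Pb, so Pb = 1706/19.
Sellers receive Ps = 1706/19 + 2 = 1744/19; x' = 559 − 1.5·(1706/19) = 8062/19.
The subsidy expands output by 8062/19 − 8014/19 = 48/19 past the efficient level; on those units the gap between marginal cost and willingness to pay runs from 0 up to 2.
DWL = ½ × 2 × 48/19 = 48/19.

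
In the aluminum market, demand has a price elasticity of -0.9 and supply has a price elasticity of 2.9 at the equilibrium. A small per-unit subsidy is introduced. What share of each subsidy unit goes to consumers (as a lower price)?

For a small subsidy around the equilibrium, the benefit split depends on the relative slopes, which at a point are proportional to the elasticities.
Buyer share = εs/(εs + |εd|) = 2.9/(2.9 + 0.9) = 29/38; seller share = |εd|/(εs + |εd|) = 9/38.

Consumer share = 29/38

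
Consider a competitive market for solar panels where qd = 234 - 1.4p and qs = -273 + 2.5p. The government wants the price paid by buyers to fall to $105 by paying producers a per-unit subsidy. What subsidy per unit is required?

Required subsidy s = $39 per unit

At a buyer price of 105, quantity demanded is 234 − 1.4·105 = 87.
Sellers supply 87 only when they receive ps with -273 + 2.5·ps = 87, i.e. ps = 144.
s = ps − pb = 144 − 105 = 39.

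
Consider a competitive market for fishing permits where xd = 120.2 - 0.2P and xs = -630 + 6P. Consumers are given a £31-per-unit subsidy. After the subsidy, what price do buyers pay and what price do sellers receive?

Buyers pay £91; sellers receive £122

Pre-subsidy: 120.2 - 0.2P = -630 + 6P gives P* = 121, x* = 96.
With the rebate, buyers effectively pay Pb = Ps − 31, where Ps is the price sellers receive.
Demand in terms of Ps becomes xd = 120.2 − 0.2(Ps − 31) = 126.4 - 0.2Ps. Setting this equal to supply: 126.4 - 0.2Ps = -630 + 6Ps, so Ps = 122.
Buyers pay Pb = 122 − 31 = 91; x' = -630 + 6·122 = 102.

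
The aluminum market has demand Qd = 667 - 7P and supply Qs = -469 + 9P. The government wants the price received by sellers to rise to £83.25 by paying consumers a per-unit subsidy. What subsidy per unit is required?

Required subsidy s = £28 per unit

At a seller price of 83.25, quantity supplied is -469 + 9·83.25 = 280.25.
Buyers absorb 280.25 only when they pay Pb with 667 − 7·Pb = 280.25, i.e. Pb = 55.25.
s = Ps − Pb = 83.25 − 55.25 = 28.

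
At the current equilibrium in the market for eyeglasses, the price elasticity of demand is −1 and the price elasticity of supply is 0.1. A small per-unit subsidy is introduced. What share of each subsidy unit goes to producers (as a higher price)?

Producer share = 10/11

For a small subsidy around the equilibrium, the benefit split depends on the relative slopes, which at a point are proportional to the elasticities.
Buyer share = εs/(εs + |εd|) = 0.1/(0.1 + 1) = 1/11; seller share = |εd|/(εs + |εd|) = 10/11.
So producers capture 10/11 of the subsidy.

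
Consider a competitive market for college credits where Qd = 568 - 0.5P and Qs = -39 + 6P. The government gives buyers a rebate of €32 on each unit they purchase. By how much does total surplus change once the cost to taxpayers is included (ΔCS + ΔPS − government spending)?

Pre-subsidy: 568 - 0.5P = -39 + 6P gives P* = 1214/13, Q* = 6777/13.
With the rebate, buyers effectively pay Pb = Ps − 32, where Ps is the price sellers receive.
Demand in terms of Ps becomes Qd = 568 − 0.5(Ps − 32) = 584 - 0.5Ps. Setting this equal to supply: 584 - 0.5Ps = -39 + 6Ps, so Ps = 1246/13.
Buyers pay Pb = 1246/13 − 32 = 830/13; Q' = -39 + 6·(1246/13) = 6969/13.
ΔCS = ½(6777/13 + 6969/13)(1214/13 − 830/13) = 2639232/169; ΔPS = ½(6777/13 + 6969/13)(1246/13 − 1214/13) = 219936/169.
Government spending = 32 × 6969/13 = 223008/13.
Net change = 2639232/169 + 219936/169 − 223008/13 = -3072/13. The loss equals the DWL triangle ½·32·192/13.

Net change in total surplus = -3072/13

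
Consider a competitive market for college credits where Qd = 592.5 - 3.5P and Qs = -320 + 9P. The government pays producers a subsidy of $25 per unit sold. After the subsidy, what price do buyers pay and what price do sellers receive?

Pre-subsidy: 592.5 - 3.5P = -320 + 9P gives P* = 73, Q* = 337.
With the subsidy, sellers receive Ps = Pb + 25 for each unit, where Pb is the price buyers pay.
Supply in terms of Pb becomes Qs = -320 + 9(Pb + 25) = -95 + 9Pb. Setting this equal to demand: 592.5 - 3.5Pb = -95 + 9Pb, so Pb = 55.
Sellers receive Ps = 55 + 25 = 80; Q' = 592.5 − 3.5·55 = 400.

Buyers pay $55; sellers receive $80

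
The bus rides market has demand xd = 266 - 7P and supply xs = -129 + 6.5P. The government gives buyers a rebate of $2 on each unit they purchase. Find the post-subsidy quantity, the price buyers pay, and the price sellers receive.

x' = 1834/27; buyers pay 764/27; sellers receive 818/27

Pre-subsidy: 266 - 7P = -129 + 6.5P gives P* = 790/27, x* = 1652/27.
With the rebate, buyers effectively pay Pb = Ps − 2, where Ps is the price sellers receive.
Demand in terms of Ps becomes xd = 266 − 7(Ps − 2) = 280 - 7Ps. Setting this equal to supply: 280 - 7Ps = -129 + 6.5Ps, so Ps = 818/27.
Buyers pay Pb = 818/27 − 2 = 764/27; x' = -129 + 6.5·(818/27) = 1834/27.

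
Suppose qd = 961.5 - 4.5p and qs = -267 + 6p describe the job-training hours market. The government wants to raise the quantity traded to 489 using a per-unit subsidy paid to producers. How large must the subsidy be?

At q = 489, invert demand for the buyer price: pb = (961.5 − 489)/4.5 = 105; invert supply for the seller price: ps = (489 − (-267))/6 = 126.
The subsidy must fill the gap: s = ps − pb = 126 − 105 = 21.

Required subsidy s = 21 per unit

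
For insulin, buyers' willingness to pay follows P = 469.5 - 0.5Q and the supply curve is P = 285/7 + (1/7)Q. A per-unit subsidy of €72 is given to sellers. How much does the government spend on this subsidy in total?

Pre-subsidy: 469.5 - 0.5Q = 285/7 + (1/7)Q gives Q* = 667 and P* = 136.
With the subsidy, sellers receive Ps = Pb + 72 for each unit, where Pb is the price buyers pay.
On the curves, Pb = 469.5 - 0.5Q and Ps = 285/7 + (1/7)Q; the wedge Ps − Pb = 72 gives 285/7 + (1/7)Q − (469.5 - 0.5Q) = 72, so Q' = 779.
Then Pb = 469.5 − 0.5·779 = 80 and Ps = 285/7 + (1/7)·779 = 152.
Government outlay = subsidy × quantity = 72 × 779 = 56088.

Government cost = €56088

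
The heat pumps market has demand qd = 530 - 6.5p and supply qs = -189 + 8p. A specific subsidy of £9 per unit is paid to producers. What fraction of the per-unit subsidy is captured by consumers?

Pre-subsidy: 530 - 6.5p = -189 + 8p gives p* = 1438/29, q* = 6023/29.
With the subsidy, sellers receive ps = pb + 9 for each unit, where pb is the price buyers pay.
Supply in terms of pb becomes qs = -189 + 8(pb + 9) = -117 + 8pb. Setting this equal to demand: 530 - 6.5pb = -117 + 8pb, so pb = 1294/29.
Sellers receive ps = 1294/29 + 9 = 1555/29; q' = 530 − 6.5·(1294/29) = 6959/29.
Buyers' price falls by p* − pb = 1438/29 − 1294/29 = 144/29; sellers' price rises by ps − p* = 1555/29 − 1438/29 = 117/29.
So consumers capture (144/29)/9 = 16/29 of each unit of subsidy.

Consumer share = 16/29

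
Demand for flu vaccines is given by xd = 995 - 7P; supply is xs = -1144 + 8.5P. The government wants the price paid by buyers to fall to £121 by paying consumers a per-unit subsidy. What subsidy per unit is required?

Required subsidy s = £31 per unit

At a buyer price of 121, quantity demanded is 995 − 7·121 = 148.
Sellers supply 148 only when they receive Ps with -1144 + 8.5·Ps = 148, i.e. Ps = 152.
s = Ps − Pb = 152 − 121 = 31.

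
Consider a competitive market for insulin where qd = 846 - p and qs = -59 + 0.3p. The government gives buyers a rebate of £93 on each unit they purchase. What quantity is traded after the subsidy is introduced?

Pre-subsidy: 846 - p = -59 + 0.3p gives p* = 9050/13, q* = 1948/13.
With the rebate, buyers effectively pay pb = ps − 93, where ps is the price sellers receive.
Demand in terms of ps becomes qd = 846 − 1(ps − 93) = 939 - ps. Setting this equal to supply: 939 - ps = -59 + 0.3ps, so ps = 9980/13.
Buyers pay pb = 9980/13 − 93 = 8771/13; q' = -59 + 0.3·(9980/13) = 2227/13.

q' = 2227/13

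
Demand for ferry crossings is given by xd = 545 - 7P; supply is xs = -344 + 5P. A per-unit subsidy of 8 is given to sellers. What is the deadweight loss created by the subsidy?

Deadweight loss = 280/3

Pre-subsidy: 545 - 7P = -344 + 5P gives P* = 889/12, x* = 317/12.
With the subsidy, sellers receive Ps = Pb + 8 for each unit, where Pb is the price buyers pay.
Supply in terms of Pb becomes xs = -344 + 5(Pb + 8) = -304 + 5Pb. Setting this equal to demand: 545 - 7Pb = -304 + 5Pb, so Pb = 70.75.
Sellers receive Ps = 70.75 + 8 = 78.75; x' = 545 − 7·70.75 = 49.75.
The subsidy expands output by 49.75 − 317/12 = 70/3 past the efficient level; on those units the gap between marginal cost and willingness to pay runs from 0 up to 8.
DWL = ½ × 8 × 70/3 = 280/3.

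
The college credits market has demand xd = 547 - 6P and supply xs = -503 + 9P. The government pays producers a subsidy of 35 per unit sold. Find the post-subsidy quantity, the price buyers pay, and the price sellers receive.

Pre-subsidy: 547 - 6P = -503 + 9P gives P* = 70, x* = 127.
With the subsidy, sellers receive Ps = Pb + 35 for each unit, where Pb is the price buyers pay.
Supply in terms of Pb becomes xs = -503 + 9(Pb + 35) = -188 + 9Pb. Setting this equal to demand: 547 - 6Pb = -188 + 9Pb, so Pb = 49.
Sellers receive Ps = 49 + 35 = 84; x' = 547 − 6·49 = 253.

x' = 253; buyers pay 49; sellers receive 84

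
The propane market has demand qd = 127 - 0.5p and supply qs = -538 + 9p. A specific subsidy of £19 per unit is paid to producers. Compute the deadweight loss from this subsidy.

Pre-subsidy: 127 - 0.5p = -538 + 9p gives p* = 70, q* = 92.
With the subsidy, sellers receive ps = pb + 19 for each unit, where pb is the price buyers pay.
Supply in terms of pb becomes qs = -538 + 9(pb + 19) = -367 + 9pb. Setting this equal to demand: 127 - 0.5pb = -367 + 9pb, so pb = 52.
Sellers receive ps = 52 + 19 = 71; q' = 127 − 0.5·52 = 101.
The subsidy expands output by 101 − 92 = 9 past the efficient level; on those units the gap between marginal cost and willingness to pay runs from 0 up to 19.
DWL = ½ × 19 × 9 = 85.5.

Deadweight loss = £85.5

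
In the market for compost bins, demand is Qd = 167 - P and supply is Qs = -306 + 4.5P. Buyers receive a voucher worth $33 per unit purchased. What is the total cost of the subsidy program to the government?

Government cost = $3564

Pre-subsidy: 167 - P = -306 + 4.5P gives P* = 86, Q* = 81.
With the rebate, buyers effectively pay Pb = Ps − 33, where Ps is the price sellers receive.
Demand in terms of Ps becomes Qd = 167 − 1(Ps − 33) = 200 - Ps. Setting this equal to supply: 200 - Ps = -306 + 4.5Ps, so Ps = 92.
Buyers pay Pb = 92 − 33 = 59; Q' = -306 + 4.5·92 = 108.
Government outlay = subsidy × quantity = 33 × 108 = 3564.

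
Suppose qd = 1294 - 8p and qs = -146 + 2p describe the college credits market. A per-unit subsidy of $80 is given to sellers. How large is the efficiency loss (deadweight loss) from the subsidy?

Pre-subsidy: 1294 - 8p = -146 + 2p gives p* = 144, q* = 142.
With the subsidy, sellers receive ps = pb + 80 for each unit, where pb is the price buyers pay.
Supply in terms of pb becomes qs = -146 + 2(pb + 80) = 14 + 2pb. Setting this equal to demand: 1294 - 8pb = 14 + 2pb, so pb = 128.
Sellers receive ps = 128 + 80 = 208; q' = 1294 − 8·128 = 270.
The subsidy expands output by 270 − 142 = 128 past the efficient level; on those units the gap between marginal cost and willingness to pay runs from 0 up to 80.
DWL = ½ × 80 × 128 = 5120.

Deadweight loss = $5120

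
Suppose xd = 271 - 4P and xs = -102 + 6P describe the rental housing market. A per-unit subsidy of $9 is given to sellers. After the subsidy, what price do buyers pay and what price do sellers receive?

Pre-subsidy: 271 - 4P = -102 + 6P gives P* = 37.3, x* = 121.8.
With the subsidy, sellers receive Ps = Pb + 9 for each unit, where Pb is the price buyers pay.
Supply in terms of Pb becomes xs = -102 + 6(Pb + 9) = -48 + 6Pb. Setting this equal to demand: 271 - 4Pb = -48 + 6Pb, so Pb = 31.9.
Sellers receive Ps = 31.9 + 9 = 40.9; x' = 271 − 4·31.9 = 143.4.

Buyers pay $31.9; sellers receive $40.9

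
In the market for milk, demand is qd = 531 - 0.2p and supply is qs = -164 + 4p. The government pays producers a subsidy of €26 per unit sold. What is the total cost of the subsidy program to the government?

Pre-subsidy: 531 - 0.2p = -164 + 4p gives p* = 3475/21, q* = 10456/21.
With the subsidy, sellers receive ps = pb + 26 for each unit, where pb is the price buyers pay.
Supply in terms of pb becomes qs = -164 + 4(pb + 26) = -60 + 4pb. Setting this equal to demand: 531 - 0.2pb = -60 + 4pb, so pb = 985/7.
Sellers receive ps = 985/7 + 26 = 1167/7; q' = 531 − 0.2·(985/7) = 3520/7.
Government outlay = subsidy × quantity = 26 × 3520/7 = 91520/7.

Government cost = 91520/7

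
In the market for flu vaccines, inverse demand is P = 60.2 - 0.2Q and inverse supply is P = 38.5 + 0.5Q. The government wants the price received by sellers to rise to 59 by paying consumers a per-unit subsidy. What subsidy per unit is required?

At a seller price of 59, quantity supplied is -77 + 2·59 = 41.
Buyers absorb 41 only when they pay Pb = 60.2 − 0.2·41 = 52.
s = Ps − Pb = 59 − 52 = 7.

Required subsidy s = 7 per unit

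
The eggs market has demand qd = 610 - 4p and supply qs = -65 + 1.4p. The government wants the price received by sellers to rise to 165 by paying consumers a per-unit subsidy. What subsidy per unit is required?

Required subsidy s = 54 per unit

At a seller price of 165, quantity supplied is -65 + 1.4·165 = 166.
Buyers absorb 166 only when they pay pb with 610 − 4·pb = 166, i.e. pb = 111.
s = ps − pb = 165 − 111 = 54.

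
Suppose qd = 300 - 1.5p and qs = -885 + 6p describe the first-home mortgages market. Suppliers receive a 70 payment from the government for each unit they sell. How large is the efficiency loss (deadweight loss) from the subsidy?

Pre-subsidy: 300 - 1.5p = -885 + 6p gives p* = 158, q* = 63.
With the subsidy, sellers receive ps = pb + 70 for each unit, where pb is the price buyers pay.
Supply in terms of pb becomes qs = -885 + 6(pb + 70) = -465 + 6pb. Setting this equal to demand: 300 - 1.5pb = -465 + 6pb, so pb = 102.
Sellers receive ps = 102 + 70 = 172; q' = 300 − 1.5·102 = 147.
The subsidy expands output by 147 − 63 = 84 past the efficient level; on those units the gap between marginal cost and willingness to pay runs from 0 up to 70.
DWL = ½ × 70 × 84 = 2940.

Deadweight loss = 2940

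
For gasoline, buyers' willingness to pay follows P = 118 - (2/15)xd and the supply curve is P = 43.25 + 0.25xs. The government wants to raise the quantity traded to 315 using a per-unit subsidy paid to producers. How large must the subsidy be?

Required subsidy s = 46 per unit

At x = 315, from the demand curve buyers pay Pb = 118 − (2/15)·315 = 76; from the supply curve sellers need Ps = 43.25 + 0.25·315 = 122.
The subsidy must fill the gap: s = Ps − Pb = 122 − 76 = 46.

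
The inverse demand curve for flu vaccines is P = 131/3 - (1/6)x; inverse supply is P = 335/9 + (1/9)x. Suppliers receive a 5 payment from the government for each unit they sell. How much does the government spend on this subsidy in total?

Pre-subsidy: 131/3 - (1/6)x = 335/9 + (1/9)x gives x* = 23.2 and P* = 39.8.
With the subsidy, sellers receive Ps = Pb + 5 for each unit, where Pb is the price buyers pay.
On the curves, Pb = 131/3 - (1/6)x and Ps = 335/9 + (1/9)x; the wedge Ps − Pb = 5 gives 335/9 + (1/9)x − (131/3 - (1/6)x) = 5, so x' = 41.2.
Then Pb = 131/3 − (1/6)·41.2 = 36.8 and Ps = 335/9 + (1/9)·41.2 = 41.8.
Government outlay = subsidy × quantity = 5 × 41.2 = 206.

Government cost = 206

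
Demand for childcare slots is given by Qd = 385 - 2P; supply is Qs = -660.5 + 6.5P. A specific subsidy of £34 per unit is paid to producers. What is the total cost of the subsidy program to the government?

Government cost = £6494

Pre-subsidy: 385 - 2P = -660.5 + 6.5P gives P* = 123, Q* = 139.
With the subsidy, sellers receive Ps = Pb + 34 for each unit, where Pb is the price buyers pay.
Supply in terms of Pb becomes Qs = -660.5 + 6.5(Pb + 34) = -439.5 + 6.5Pb. Setting this equal to demand: 385 - 2Pb = -439.5 + 6.5Pb, so Pb = 97.
Sellers receive Ps = 97 + 34 = 131; Q' = 385 − 2·97 = 191.
Government outlay = subsidy × quantity = 34 × 191 = 6494.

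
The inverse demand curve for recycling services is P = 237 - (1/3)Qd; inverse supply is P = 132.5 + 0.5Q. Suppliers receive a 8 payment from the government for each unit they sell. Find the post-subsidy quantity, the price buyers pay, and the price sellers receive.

Q' = 135; buyers pay 192; sellers receive 200

Pre-subsidy: 237 - (1/3)Q = 132.5 + 0.5Q gives Q* = 125.4 and P* = 195.2.
With the subsidy, sellers receive Ps = Pb + 8 for each unit, where Pb is the price buyers pay.
On the curves, Pb = 237 - (1/3)Q and Ps = 132.5 + 0.5Q; the wedge Ps − Pb = 8 gives 132.5 + 0.5Q − (237 - (1/3)Q) = 8, so Q' = 135.
Then Pb = 237 − (1/3)·135 = 192 and Ps = 132.5 + 0.5·135 = 200.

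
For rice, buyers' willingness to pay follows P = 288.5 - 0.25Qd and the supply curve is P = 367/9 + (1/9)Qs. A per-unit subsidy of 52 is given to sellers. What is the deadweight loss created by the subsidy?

Deadweight loss = 3744

Pre-subsidy: 288.5 - 0.25Q = 367/9 + (1/9)Q gives Q* = 686 and P* = 117.
With the subsidy, sellers receive Ps = Pb + 52 for each unit, where Pb is the price buyers pay.
On the curves, Pb = 288.5 - 0.25Q and Ps = 367/9 + (1/9)Q; the wedge Ps − Pb = 52 gives 367/9 + (1/9)Q − (288.5 - 0.25Q) = 52, so Q' = 830.
Then Pb = 288.5 − 0.25·830 = 81 and Ps = 367/9 + (1/9)·830 = 133.
The subsidy expands output by 830 − 686 = 144 past the efficient level; on those units the gap between marginal cost and willingness to pay runs from 0 up to 52.
DWL = ½ × 52 × 144 = 3744.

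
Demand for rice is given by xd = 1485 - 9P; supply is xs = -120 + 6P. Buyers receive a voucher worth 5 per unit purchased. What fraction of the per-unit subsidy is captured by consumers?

Consumer share = 0.4

Pre-subsidy: 1485 - 9P = -120 + 6P gives P* = 107, x* = 522.
With the rebate, buyers effectively pay Pb = Ps − 5, where Ps is the price sellers receive.
Demand in terms of Ps becomes xd = 1485 − 9(Ps − 5) = 1530 - 9Ps. Setting this equal to supply: 1530 - 9Ps = -120 + 6Ps, so Ps = 110.
Buyers pay Pb = 110 − 5 = 105; x' = -120 + 6·110 = 540.
Buyers' price falls by P* − Pb = 107 − 105 = 2; sellers' price rises by Ps − P* = 110 − 107 = 3.
So consumers capture 2/5 = 0.4 of each unit of subsidy.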